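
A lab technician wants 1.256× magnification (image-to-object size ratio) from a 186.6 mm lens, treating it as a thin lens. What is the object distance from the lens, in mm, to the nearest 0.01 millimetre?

With m = dᵢ/dₒ and 1/f = 1/dₒ + 1/dᵢ, substituting dᵢ = m·dₒ gives 1/f = (1 + 1/m)/dₒ, hence dₒ = f·(1 + 1/m).
dₒ = 186.6 × (1 + 1/1.256) = 186.6 × 1.79618 ≈ 335.167 mm.

335.17 mm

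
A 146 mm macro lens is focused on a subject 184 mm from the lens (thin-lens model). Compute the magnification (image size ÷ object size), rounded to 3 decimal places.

3.842×

Thin lens: 1/f = 1/dₒ + 1/dᵢ → 1/dᵢ = 1/146 − 1/184 = 0.0014145 mm⁻¹, so dᵢ ≈ 706.9474 mm.
Magnification m = dᵢ/dₒ = 706.9474/184 ≈ 3.84211.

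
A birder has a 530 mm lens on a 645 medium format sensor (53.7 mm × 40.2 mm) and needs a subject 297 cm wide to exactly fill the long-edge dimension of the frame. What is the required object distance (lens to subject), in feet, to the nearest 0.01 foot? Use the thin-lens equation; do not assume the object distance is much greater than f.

97.91 ft

W: 297 cm = 2970 mm.
Magnification m = w/W = dᵢ/dₒ; combined with 1/f = 1/dₒ + 1/dᵢ this gives dₒ = f·(1 + W/w).
dₒ = 530 mm × (1 + 2970/53.7) = 530 × 56.3073 ≈ 29842.849 mm = 29842.849/304.8 ft = 97.9096 ft.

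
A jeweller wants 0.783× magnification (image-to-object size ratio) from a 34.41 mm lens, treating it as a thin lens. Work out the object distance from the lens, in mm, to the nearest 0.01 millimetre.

With m = dᵢ/dₒ and 1/f = 1/dₒ + 1/dᵢ, substituting dᵢ = m·dₒ gives 1/f = (1 + 1/m)/dₒ, hence dₒ = f·(1 + 1/m).
dₒ = 34.41 × (1 + 1/0.783) = 34.41 × 2.27714 ≈ 78.356 mm.

78.36 mm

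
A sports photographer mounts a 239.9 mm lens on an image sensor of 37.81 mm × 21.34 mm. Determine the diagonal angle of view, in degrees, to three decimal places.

Sensor diagonal = √(37.81² + 21.34²) = √1884.9917 ≈ 43.4165 mm.
Angle of view α = 2·arctan(d/2f) with d = 43.4165 mm and f = 239.9 mm.
d/2f = 0.09049; arctan(0.09049) ≈ 5.1705°, so α ≈ 10.3411°.

10.341°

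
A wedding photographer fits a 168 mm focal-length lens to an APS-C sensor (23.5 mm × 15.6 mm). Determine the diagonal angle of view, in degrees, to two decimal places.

9.60°

Sensor diagonal = √(23.5² + 15.6²) = √795.6100 ≈ 28.2066 mm.
Angle of view α = 2·arctan(d/2f) with d = 28.2066 mm and f = 168 mm.
d/2f = 0.08395; arctan(0.08395) ≈ 4.7986°, so α ≈ 9.5972°.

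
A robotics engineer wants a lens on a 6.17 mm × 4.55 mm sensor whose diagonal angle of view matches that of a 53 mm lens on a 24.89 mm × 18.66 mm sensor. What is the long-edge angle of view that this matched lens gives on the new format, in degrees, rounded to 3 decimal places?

26.579°

Sensor diagonal = √(24.89² + 18.66²) = √967.7077 ≈ 31.1080 mm.
Sensor diagonal = √(6.17² + 4.55²) = √58.7714 ≈ 7.6663 mm.
Equal diagonal AOV ⇒ f₂ = f₁ · 7.6663/31.1080 = 53 × 0.24644 ≈ 13.0613 mm.
Long-edge AOV on the new format = 2·arctan(6.17 / (2 × 13.0613)) = 2·arctan(0.23619) ≈ 26.5787°.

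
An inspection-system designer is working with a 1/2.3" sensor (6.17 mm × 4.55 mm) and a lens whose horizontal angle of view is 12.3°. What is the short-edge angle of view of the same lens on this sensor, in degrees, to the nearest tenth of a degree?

From the horizontal AOV: f = 6.17 / (2·tan(6.15°)) = 6.17 / 0.21550 ≈ 28.6306 mm.
Short-edge AOV = 2·arctan(4.55 / (2 × 28.6306)) = 2·arctan(0.07946) ≈ 9.0864°.

9.1°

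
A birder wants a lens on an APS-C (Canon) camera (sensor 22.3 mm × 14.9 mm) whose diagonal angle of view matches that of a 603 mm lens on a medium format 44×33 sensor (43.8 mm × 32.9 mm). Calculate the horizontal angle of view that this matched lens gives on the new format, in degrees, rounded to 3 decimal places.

Sensor diagonal = √(43.8² + 32.9²) = √3000.8500 ≈ 54.7800 mm.
Sensor diagonal = √(22.3² + 14.9²) = √719.3000 ≈ 26.8198 mm.
Equal diagonal AOV ⇒ f₂ = f₁ · 26.8198/54.7800 = 603 × 0.48959 ≈ 295.2230 mm.
Horizontal AOV on the new format = 2·arctan(22.3 / (2 × 295.2230)) = 2·arctan(0.03777) ≈ 4.3258°.

4.326°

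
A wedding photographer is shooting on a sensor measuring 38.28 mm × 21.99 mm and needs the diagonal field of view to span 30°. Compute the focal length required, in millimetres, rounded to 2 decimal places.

82.38 mm

Sensor diagonal = √(38.28² + 21.99²) = √1948.9185 ≈ 44.1466 mm.
From α = 2·arctan(d/2f) we get f = d / (2·tan(α/2)).
With d = 44.1466 mm and α/2 = 15°, tan(α/2) ≈ 0.26795, so f ≈ 44.1466 / 0.53590 ≈ 82.3786 mm.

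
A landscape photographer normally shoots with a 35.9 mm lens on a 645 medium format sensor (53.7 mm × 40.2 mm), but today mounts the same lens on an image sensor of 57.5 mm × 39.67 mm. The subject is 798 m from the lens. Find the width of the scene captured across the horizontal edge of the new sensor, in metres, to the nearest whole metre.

The focal length stays 35.9 mm; the relevant sensor dimension is now w = 57.5 mm. Object distance dₒ = 798 m = 798000 mm.
Thin-lens field width W = w·(dₒ − f)/f = 57.5 × (798000 − 35.9)/35.9 ≈ 1278076.205 mm = 1278.08 m.

1278 m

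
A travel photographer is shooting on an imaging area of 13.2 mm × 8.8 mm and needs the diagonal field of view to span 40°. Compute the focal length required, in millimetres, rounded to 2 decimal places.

Sensor diagonal = √(13.2² + 8.8²) = √251.6800 ≈ 15.8644 mm.
From α = 2·arctan(d/2f) we get f = d / (2·tan(α/2)).
With d = 15.8644 mm and α/2 = 20°, tan(α/2) ≈ 0.36397, so f ≈ 15.8644 / 0.72794 ≈ 21.7936 mm.

21.79 mm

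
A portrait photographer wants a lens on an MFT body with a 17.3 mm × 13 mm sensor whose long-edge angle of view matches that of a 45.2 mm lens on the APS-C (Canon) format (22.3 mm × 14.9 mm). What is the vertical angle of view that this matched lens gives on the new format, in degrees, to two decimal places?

21.00°

Equal long-edge AOV ⇒ f₂ = f₁ · 17.3/22.3 = 45.2 × 0.77578 ≈ 35.0655 mm.
Vertical AOV on the new format = 2·arctan(13 / (2 × 35.0655)) = 2·arctan(0.18537) ≈ 21.0032°.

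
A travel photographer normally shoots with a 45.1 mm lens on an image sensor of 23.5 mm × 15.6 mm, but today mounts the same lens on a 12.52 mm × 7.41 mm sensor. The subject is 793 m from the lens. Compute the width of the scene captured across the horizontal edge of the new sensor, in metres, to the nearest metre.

220 m

The focal length stays 45.1 mm; the relevant sensor dimension is now w = 12.52 mm. Object distance dₒ = 793 m = 793000 mm.
Thin-lens field width W = w·(dₒ − f)/f = 12.52 × (793000 − 45.1)/45.1 ≈ 220128.500 mm = 220.128 m.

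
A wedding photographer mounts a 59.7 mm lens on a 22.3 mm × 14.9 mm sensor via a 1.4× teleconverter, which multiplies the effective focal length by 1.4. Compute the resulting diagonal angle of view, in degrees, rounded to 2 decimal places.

18.23°

Effective focal length f = 59.7 × 1.4 = 83.58 mm.
Sensor diagonal = √(22.3² + 14.9²) = √719.3000 ≈ 26.8198 mm.
α = 2·arctan(26.820 / (2 × 83.58)) = 2·arctan(0.16044) ≈ 18.2301°.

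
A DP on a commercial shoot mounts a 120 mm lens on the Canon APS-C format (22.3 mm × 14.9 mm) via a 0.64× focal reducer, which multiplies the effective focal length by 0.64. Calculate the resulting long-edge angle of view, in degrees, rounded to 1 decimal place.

Effective focal length f = 120 × 0.64 = 76.8 mm.
α = 2·arctan(22.3 / (2 × 76.8)) = 2·arctan(0.14518) ≈ 16.5212°.

16.5°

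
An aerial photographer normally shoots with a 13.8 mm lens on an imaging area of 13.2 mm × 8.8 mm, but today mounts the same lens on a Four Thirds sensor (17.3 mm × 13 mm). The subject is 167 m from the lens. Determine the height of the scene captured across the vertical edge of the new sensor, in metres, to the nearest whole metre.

157 m

The focal length stays 13.8 mm; the relevant sensor dimension is now h = 13 mm. Object distance dₒ = 167 m = 167000 mm.
Thin-lens field height W = h·(dₒ − f)/f = 13 × (167000 − 13.8)/13.8 ≈ 157305.841 mm = 157.306 m.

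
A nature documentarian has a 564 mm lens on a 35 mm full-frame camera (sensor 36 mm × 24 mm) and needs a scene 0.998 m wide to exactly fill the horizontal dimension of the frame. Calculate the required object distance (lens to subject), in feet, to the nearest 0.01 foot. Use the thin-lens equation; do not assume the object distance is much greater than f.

53.15 ft

W: 0.998 m = 998 mm.
Magnification m = w/W = dᵢ/dₒ; combined with 1/f = 1/dₒ + 1/dᵢ this gives dₒ = f·(1 + W/w).
dₒ = 564 mm × (1 + 998/36) = 564 × 28.7222 ≈ 16199.333 mm = 16199.333/304.8 ft = 53.1474 ft.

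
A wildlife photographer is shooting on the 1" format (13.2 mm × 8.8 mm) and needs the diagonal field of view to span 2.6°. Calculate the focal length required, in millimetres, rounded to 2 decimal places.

349.54 mm

Sensor diagonal = √(13.2² + 8.8²) = √251.6800 ≈ 15.8644 mm.
From α = 2·arctan(d/2f) we get f = d / (2·tan(α/2)).
With d = 15.8644 mm and α/2 = 1.3°, tan(α/2) ≈ 0.02269, so f ≈ 15.8644 / 0.04539 ≈ 349.5418 mm.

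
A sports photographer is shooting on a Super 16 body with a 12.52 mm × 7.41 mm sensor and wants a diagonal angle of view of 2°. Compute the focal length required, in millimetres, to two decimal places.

416.74 mm

Sensor diagonal = √(12.52² + 7.41²) = √211.6585 ≈ 14.5485 mm.
From α = 2·arctan(d/2f) we get f = d / (2·tan(α/2)).
With d = 14.5485 mm and α/2 = 1°, tan(α/2) ≈ 0.01746, so f ≈ 14.5485 / 0.03491 ≈ 416.7412 mm.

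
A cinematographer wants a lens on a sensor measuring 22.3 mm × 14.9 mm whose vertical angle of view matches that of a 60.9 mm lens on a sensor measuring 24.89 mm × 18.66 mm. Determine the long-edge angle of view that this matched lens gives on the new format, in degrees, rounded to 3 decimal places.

Equal vertical AOV ⇒ f₂ = f₁ · 14.9/18.66 = 60.9 × 0.79850 ≈ 48.6286 mm.
Long-edge AOV on the new format = 2·arctan(22.3 / (2 × 48.6286)) = 2·arctan(0.22929) ≈ 25.8281°.

25.828°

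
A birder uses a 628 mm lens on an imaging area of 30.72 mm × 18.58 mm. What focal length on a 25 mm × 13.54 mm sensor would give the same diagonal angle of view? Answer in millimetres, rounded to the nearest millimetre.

Sensor diagonal = √(30.72² + 18.58²) = √1288.9348 ≈ 35.9017 mm.
Sensor diagonal = √(25² + 13.54²) = √808.3316 ≈ 28.4312 mm.
Equal angle of view means equal diagonal/f ratio, so f₂ = f₁ · (diagonal₂/diagonal₁) = 628 × 28.4312/35.9017.
f₂ = 628 × 0.79192 ≈ 497.323 mm.

497 mm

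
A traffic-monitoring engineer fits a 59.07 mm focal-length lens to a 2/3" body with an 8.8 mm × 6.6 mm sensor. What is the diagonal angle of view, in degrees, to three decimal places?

10.639°

Sensor diagonal = √(8.8² + 6.6²) = √121.0000 ≈ 11.0000 mm.
Angle of view α = 2·arctan(d/2f) with d = 11.0000 mm and f = 59.07 mm.
d/2f = 0.09311; arctan(0.09311) ≈ 5.3195°, so α ≈ 10.6389°.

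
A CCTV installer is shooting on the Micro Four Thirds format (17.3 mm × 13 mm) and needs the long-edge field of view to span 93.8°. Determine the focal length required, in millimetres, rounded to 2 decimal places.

From α = 2·arctan(w/2f) we get f = w / (2·tan(α/2)).
With w = 17.3 mm and α/2 = 46.9°, tan(α/2) ≈ 1.06862, so f ≈ 17.3 / 2.13725 ≈ 8.0945 mm.

8.09 mm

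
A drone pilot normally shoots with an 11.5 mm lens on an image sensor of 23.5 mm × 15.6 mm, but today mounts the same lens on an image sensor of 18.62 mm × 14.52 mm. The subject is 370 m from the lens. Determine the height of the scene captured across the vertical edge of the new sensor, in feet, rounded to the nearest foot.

1533 ft

The focal length stays 11.5 mm; the relevant sensor dimension is now h = 14.52 mm. Object distance dₒ = 370 m = 370000 mm.
Thin-lens field height W = h·(dₒ − f)/f = 14.52 × (370000 − 11.5)/11.5 ≈ 467150.697 mm = 467150.697/304.8 ft = 1532.65 ft.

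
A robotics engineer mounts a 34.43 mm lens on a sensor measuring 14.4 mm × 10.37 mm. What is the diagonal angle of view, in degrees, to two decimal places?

28.90°

Sensor diagonal = √(14.4² + 10.37²) = √314.8969 ≈ 17.7453 mm.
Angle of view α = 2·arctan(d/2f) with d = 17.7453 mm and f = 34.43 mm.
d/2f = 0.25770; arctan(0.25770) ≈ 14.4508°, so α ≈ 28.9016°.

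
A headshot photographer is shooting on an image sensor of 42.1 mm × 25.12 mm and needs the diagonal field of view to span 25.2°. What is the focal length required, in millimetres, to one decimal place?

Sensor diagonal = √(42.1² + 25.12²) = √2403.4244 ≈ 49.0247 mm.
From α = 2·arctan(d/2f) we get f = d / (2·tan(α/2)).
With d = 49.0247 mm and α/2 = 12.6°, tan(α/2) ≈ 0.22353, so f ≈ 49.0247 / 0.44705 ≈ 109.6620 mm.

109.7 mm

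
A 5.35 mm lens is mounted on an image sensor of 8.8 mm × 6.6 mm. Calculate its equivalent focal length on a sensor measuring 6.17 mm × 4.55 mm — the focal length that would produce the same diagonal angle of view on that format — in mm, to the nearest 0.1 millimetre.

Sensor diagonal = √(8.8² + 6.6²) = √121.0000 ≈ 11.0000 mm.
Sensor diagonal = √(6.17² + 4.55²) = √58.7714 ≈ 7.6663 mm.
Equal angle of view means equal diagonal/f ratio, so f₂ = f₁ · (diagonal₂/diagonal₁) = 5.35 × 7.6663/11.0000.
f₂ = 5.35 × 0.69693 ≈ 3.729 mm.

3.7 mm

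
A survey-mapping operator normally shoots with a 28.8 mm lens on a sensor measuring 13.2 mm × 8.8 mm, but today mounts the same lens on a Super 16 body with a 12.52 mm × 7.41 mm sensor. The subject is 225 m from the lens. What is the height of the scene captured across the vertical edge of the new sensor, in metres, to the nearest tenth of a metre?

57.9 m

The focal length stays 28.8 mm; the relevant sensor dimension is now h = 7.41 mm. Object distance dₒ = 225 m = 225000 mm.
Thin-lens field height W = h·(dₒ − f)/f = 7.41 × (225000 − 28.8)/28.8 ≈ 57883.215 mm = 57.8832 m.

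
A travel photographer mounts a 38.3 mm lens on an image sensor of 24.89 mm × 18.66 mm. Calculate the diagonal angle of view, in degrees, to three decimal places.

Sensor diagonal = √(24.89² + 18.66²) = √967.7077 ≈ 31.1080 mm.
Angle of view α = 2·arctan(d/2f) with d = 31.1080 mm and f = 38.3 mm.
d/2f = 0.40611; arctan(0.40611) ≈ 22.1025°, so α ≈ 44.2051°.

44.205°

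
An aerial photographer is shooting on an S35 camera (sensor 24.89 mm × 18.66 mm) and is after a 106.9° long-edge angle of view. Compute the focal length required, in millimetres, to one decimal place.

From α = 2·arctan(w/2f) we get f = w / (2·tan(α/2)).
With w = 24.89 mm and α/2 = 53.45°, tan(α/2) ≈ 1.34896, so f ≈ 24.89 / 2.69792 ≈ 9.2256 mm.

9.2 mm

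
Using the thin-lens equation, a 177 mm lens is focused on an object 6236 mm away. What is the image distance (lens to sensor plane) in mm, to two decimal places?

1/dᵢ = 1/f − 1/dₒ = 1/177 − 1/6236 = 0.0054894 mm⁻¹.
dᵢ = 1/0.0054894 ≈ 182.1707 mm.

182.17 mm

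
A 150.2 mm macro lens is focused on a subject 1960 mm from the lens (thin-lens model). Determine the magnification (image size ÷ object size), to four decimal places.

0.0830×

Thin lens: 1/f = 1/dₒ + 1/dᵢ → 1/dᵢ = 1/150.2 − 1/1960 = 0.0061476 mm⁻¹, so dᵢ ≈ 162.6655 mm.
Magnification m = dᵢ/dₒ = 162.6655/1960 ≈ 0.08299.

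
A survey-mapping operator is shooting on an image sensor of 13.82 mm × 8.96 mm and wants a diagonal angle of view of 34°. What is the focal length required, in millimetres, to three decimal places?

Sensor diagonal = √(13.82² + 8.96²) = √271.2740 ≈ 16.4704 mm.
From α = 2·arctan(d/2f) we get f = d / (2·tan(α/2)).
With d = 16.4704 mm and α/2 = 17°, tan(α/2) ≈ 0.30573, so f ≈ 16.4704 / 0.61146 ≈ 26.9361 mm.

26.936 mm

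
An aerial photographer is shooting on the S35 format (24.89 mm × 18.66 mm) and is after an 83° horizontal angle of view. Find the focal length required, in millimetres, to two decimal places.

14.07 mm

From α = 2·arctan(w/2f) we get f = w / (2·tan(α/2)).
With w = 24.89 mm and α/2 = 41.5°, tan(α/2) ≈ 0.88473, so f ≈ 24.89 / 1.76945 ≈ 14.0665 mm.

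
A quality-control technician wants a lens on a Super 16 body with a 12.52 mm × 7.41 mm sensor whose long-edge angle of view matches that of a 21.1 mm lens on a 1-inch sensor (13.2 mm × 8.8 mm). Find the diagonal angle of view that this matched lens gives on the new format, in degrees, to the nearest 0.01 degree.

Equal long-edge AOV ⇒ f₂ = f₁ · 12.52/13.2 = 21.1 × 0.94848 ≈ 20.0130 mm.
Sensor diagonal = √(12.52² + 7.41²) = √211.6585 ≈ 14.5485 mm.
Diagonal AOV on the new format = 2·arctan(14.5485 / (2 × 20.0130)) = 2·arctan(0.36348) ≈ 39.9499°.

39.95°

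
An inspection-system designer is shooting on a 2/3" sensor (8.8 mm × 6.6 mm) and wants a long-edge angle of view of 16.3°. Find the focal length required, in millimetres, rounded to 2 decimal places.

From α = 2·arctan(w/2f) we get f = w / (2·tan(α/2)).
With w = 8.8 mm and α/2 = 8.15°, tan(α/2) ≈ 0.14321, so f ≈ 8.8 / 0.28642 ≈ 30.7238 mm.

30.72 mm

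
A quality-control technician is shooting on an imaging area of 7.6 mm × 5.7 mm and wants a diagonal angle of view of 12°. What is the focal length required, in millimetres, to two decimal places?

Sensor diagonal = √(7.6² + 5.7²) = √90.2500 ≈ 9.5000 mm.
From α = 2·arctan(d/2f) we get f = d / (2·tan(α/2)).
With d = 9.5000 mm and α/2 = 6°, tan(α/2) ≈ 0.10510, so f ≈ 9.5000 / 0.21021 ≈ 45.1932 mm.

45.19 mm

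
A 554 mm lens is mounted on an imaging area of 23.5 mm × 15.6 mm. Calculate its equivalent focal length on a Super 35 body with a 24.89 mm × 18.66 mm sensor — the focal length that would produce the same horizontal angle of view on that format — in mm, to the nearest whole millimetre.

Equal angle of view means equal width/f ratio, so f₂ = f₁ · (width₂/width₁) = 554 × 24.89/23.5.
f₂ = 554 × 1.05915 ≈ 586.769 mm.

587 mm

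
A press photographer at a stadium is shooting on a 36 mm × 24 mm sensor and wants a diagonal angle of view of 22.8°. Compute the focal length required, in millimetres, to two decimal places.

107.29 mm

Sensor diagonal = √(36² + 24²) = √1872.0000 ≈ 43.2666 mm.
From α = 2·arctan(d/2f) we get f = d / (2·tan(α/2)).
With d = 43.2666 mm and α/2 = 11.4°, tan(α/2) ≈ 0.20164, so f ≈ 43.2666 / 0.40327 ≈ 107.2893 mm.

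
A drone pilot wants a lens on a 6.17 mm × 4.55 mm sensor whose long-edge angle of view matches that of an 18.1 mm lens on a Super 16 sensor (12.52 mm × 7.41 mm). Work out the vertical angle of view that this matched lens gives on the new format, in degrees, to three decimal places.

Equal long-edge AOV ⇒ f₂ = f₁ · 6.17/12.52 = 18.1 × 0.49281 ≈ 8.9199 mm.
Vertical AOV on the new format = 2·arctan(4.55 / (2 × 8.9199)) = 2·arctan(0.25505) ≈ 28.6163°.

28.616°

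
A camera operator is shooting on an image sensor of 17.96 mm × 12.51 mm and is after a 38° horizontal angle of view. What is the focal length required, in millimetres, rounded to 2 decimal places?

From α = 2·arctan(w/2f) we get f = w / (2·tan(α/2)).
With w = 17.96 mm and α/2 = 19°, tan(α/2) ≈ 0.34433, so f ≈ 17.96 / 0.68866 ≈ 26.0798 mm.

26.08 mm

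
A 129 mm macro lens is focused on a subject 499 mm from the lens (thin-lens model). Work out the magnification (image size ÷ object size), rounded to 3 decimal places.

Thin lens: 1/f = 1/dₒ + 1/dᵢ → 1/dᵢ = 1/129 − 1/499 = 0.0057479 mm⁻¹, so dᵢ ≈ 173.9757 mm.
Magnification m = dᵢ/dₒ = 173.9757/499 ≈ 0.34865.

0.349×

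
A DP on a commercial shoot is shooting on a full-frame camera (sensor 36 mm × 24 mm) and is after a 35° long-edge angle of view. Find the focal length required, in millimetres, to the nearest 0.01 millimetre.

From α = 2·arctan(w/2f) we get f = w / (2·tan(α/2)).
With w = 36 mm and α/2 = 17.5°, tan(α/2) ≈ 0.31530, so f ≈ 36 / 0.63060 ≈ 57.0887 mm.

57.09 mm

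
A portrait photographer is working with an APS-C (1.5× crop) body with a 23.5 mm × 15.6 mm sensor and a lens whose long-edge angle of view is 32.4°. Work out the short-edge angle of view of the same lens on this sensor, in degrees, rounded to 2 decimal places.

From the long-edge AOV: f = 23.5 / (2·tan(16.2°)) = 23.5 / 0.58105 ≈ 40.4438 mm.
Short-edge AOV = 2·arctan(15.6 / (2 × 40.4438)) = 2·arctan(0.19286) ≈ 21.8321°.

21.83°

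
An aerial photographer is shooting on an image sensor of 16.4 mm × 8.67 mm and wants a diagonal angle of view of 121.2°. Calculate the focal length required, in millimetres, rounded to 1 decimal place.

Sensor diagonal = √(16.4² + 8.67²) = √344.1289 ≈ 18.5507 mm.
From α = 2·arctan(d/2f) we get f = d / (2·tan(α/2)).
With d = 18.5507 mm and α/2 = 60.6°, tan(α/2) ≈ 1.77471, so f ≈ 18.5507 / 3.54943 ≈ 5.2264 mm.

5.2 mm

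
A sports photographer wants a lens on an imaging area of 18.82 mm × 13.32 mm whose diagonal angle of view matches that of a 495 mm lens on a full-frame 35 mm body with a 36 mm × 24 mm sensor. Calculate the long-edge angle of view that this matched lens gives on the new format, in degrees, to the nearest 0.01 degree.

4.09°

Sensor diagonal = √(36² + 24²) = √1872.0000 ≈ 43.2666 mm.
Sensor diagonal = √(18.82² + 13.32²) = √531.6148 ≈ 23.0568 mm.
Equal diagonal AOV ⇒ f₂ = f₁ · 23.0568/43.2666 = 495 × 0.53290 ≈ 263.7854 mm.
Long-edge AOV on the new format = 2·arctan(18.82 / (2 × 263.7854)) = 2·arctan(0.03567) ≈ 4.0861°.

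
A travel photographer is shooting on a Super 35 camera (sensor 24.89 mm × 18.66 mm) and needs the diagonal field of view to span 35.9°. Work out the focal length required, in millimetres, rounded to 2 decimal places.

Sensor diagonal = √(24.89² + 18.66²) = √967.7077 ≈ 31.1080 mm.
From α = 2·arctan(d/2f) we get f = d / (2·tan(α/2)).
With d = 31.1080 mm and α/2 = 17.95°, tan(α/2) ≈ 0.32396, so f ≈ 31.1080 / 0.64791 ≈ 48.0128 mm.

48.01 mm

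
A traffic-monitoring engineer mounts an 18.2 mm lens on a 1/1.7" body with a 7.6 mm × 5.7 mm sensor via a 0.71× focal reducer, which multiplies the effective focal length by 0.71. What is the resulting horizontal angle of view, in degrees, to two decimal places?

Effective focal length f = 18.2 × 0.71 = 12.922 mm.
α = 2·arctan(7.6 / (2 × 12.922)) = 2·arctan(0.29407) ≈ 32.7743°.

32.77°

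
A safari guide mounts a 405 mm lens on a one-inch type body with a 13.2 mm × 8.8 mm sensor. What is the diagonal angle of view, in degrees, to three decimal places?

Sensor diagonal = √(13.2² + 8.8²) = √251.6800 ≈ 15.8644 mm.
Angle of view α = 2·arctan(d/2f) with d = 15.8644 mm and f = 405 mm.
d/2f = 0.01959; arctan(0.01959) ≈ 1.1220°, so α ≈ 2.2441°.

2.244°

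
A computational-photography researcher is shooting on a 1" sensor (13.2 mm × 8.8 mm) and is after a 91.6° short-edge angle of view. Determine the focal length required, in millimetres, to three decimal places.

4.279 mm

From α = 2·arctan(h/2f) we get f = h / (2·tan(α/2)).
With h = 8.8 mm and α/2 = 45.8°, tan(α/2) ≈ 1.02832, so f ≈ 8.8 / 2.05665 ≈ 4.2788 mm.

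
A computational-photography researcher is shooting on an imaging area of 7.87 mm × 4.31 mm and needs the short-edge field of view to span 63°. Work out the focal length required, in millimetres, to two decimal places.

From α = 2·arctan(h/2f) we get f = h / (2·tan(α/2)).
With h = 4.31 mm and α/2 = 31.5°, tan(α/2) ≈ 0.61280, so f ≈ 4.31 / 1.22560 ≈ 3.5166 mm.

3.52 mm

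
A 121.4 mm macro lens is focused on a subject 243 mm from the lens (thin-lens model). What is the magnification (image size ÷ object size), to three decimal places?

0.998×

Thin lens: 1/f = 1/dₒ + 1/dᵢ → 1/dᵢ = 1/121.4 − 1/243 = 0.0041220 mm⁻¹, so dᵢ ≈ 242.6003 mm.
Magnification m = dᵢ/dₒ = 242.6003/243 ≈ 0.99836.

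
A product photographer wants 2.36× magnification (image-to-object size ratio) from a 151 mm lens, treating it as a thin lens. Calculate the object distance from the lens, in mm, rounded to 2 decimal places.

214.98 mm

With m = dᵢ/dₒ and 1/f = 1/dₒ + 1/dᵢ, substituting dᵢ = m·dₒ gives 1/f = (1 + 1/m)/dₒ, hence dₒ = f·(1 + 1/m).
dₒ = 151 × (1 + 1/2.36) = 151 × 1.42373 ≈ 214.983 mm.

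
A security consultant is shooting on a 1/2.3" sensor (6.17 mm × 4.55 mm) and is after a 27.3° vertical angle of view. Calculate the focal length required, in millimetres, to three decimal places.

9.368 mm

From α = 2·arctan(h/2f) we get f = h / (2·tan(α/2)).
With h = 4.55 mm and α/2 = 13.65°, tan(α/2) ≈ 0.24285, so f ≈ 4.55 / 0.48570 ≈ 9.3679 mm.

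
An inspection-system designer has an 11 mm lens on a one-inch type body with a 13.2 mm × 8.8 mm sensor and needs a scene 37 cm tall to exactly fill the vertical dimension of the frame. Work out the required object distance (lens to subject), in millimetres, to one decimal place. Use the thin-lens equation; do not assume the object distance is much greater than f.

473.5 mm

W: 37 cm = 370 mm.
Magnification m = h/W = dᵢ/dₒ; combined with 1/f = 1/dₒ + 1/dᵢ this gives dₒ = f·(1 + W/h).
dₒ = 11 mm × (1 + 370/8.8) = 11 × 43.0455 ≈ 473.500 mm.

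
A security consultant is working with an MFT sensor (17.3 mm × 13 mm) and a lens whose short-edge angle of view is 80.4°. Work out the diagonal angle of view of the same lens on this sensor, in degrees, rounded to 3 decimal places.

From the short-edge AOV: f = 13 / (2·tan(40.2°)) = 13 / 1.69013 ≈ 7.6917 mm.
Sensor diagonal = √(17.3² + 13²) = √468.2900 ≈ 21.6400 mm.
Diagonal AOV = 2·arctan(21.6400 / (2 × 7.6917)) = 2·arctan(1.40671) ≈ 109.1836°.

109.184°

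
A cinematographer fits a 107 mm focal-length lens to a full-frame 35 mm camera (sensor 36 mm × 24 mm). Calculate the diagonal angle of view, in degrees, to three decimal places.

22.860°

Sensor diagonal = √(36² + 24²) = √1872.0000 ≈ 43.2666 mm.
Angle of view α = 2·arctan(d/2f) with d = 43.2666 mm and f = 107 mm.
d/2f = 0.20218; arctan(0.20218) ≈ 11.4300°, so α ≈ 22.8600°.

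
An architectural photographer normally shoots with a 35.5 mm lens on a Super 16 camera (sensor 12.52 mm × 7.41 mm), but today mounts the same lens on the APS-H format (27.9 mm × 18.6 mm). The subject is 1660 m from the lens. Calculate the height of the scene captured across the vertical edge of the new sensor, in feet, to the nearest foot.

The focal length stays 35.5 mm; the relevant sensor dimension is now h = 18.6 mm. Object distance dₒ = 1660 m = 1.66e+06 mm.
Thin-lens field height W = h·(dₒ − f)/f = 18.6 × (1.66e+06 − 35.5)/35.5 ≈ 869727.879 mm = 869727.879/304.8 ft = 2853.44 ft.

2853 ft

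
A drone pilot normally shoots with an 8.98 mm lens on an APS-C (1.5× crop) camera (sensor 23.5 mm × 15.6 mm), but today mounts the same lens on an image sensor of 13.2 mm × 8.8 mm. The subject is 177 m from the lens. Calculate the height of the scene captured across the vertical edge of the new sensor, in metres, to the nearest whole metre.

173 m

The focal length stays 8.98 mm; the relevant sensor dimension is now h = 8.8 mm. Object distance dₒ = 177 m = 177000 mm.
Thin-lens field height W = h·(dₒ − f)/f = 8.8 × (177000 − 8.98)/8.98 ≈ 173443.316 mm = 173.443 m.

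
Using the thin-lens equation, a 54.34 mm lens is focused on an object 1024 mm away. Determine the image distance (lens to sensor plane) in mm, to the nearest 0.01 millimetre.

1/dᵢ = 1/f − 1/dₒ = 1/54.34 − 1/1024 = 0.0174261 mm⁻¹.
dᵢ = 1/0.0174261 ≈ 57.3852 mm.

57.39 mm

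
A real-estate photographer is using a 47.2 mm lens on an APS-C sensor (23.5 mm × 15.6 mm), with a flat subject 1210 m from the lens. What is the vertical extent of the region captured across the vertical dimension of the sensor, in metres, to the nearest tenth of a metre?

dₒ: 1210 m = 1.21e+06 mm.
Similar triangles through the lens centre give W/dₒ = h/dᵢ; with 1/f = 1/dₒ + 1/dᵢ this gives W = h·(dₒ − f)/f.
W = 15.6 mm × (1.21e+06 − 47.2) / 47.2 = 15.6 × 25634.5932 ≈ 399899.654 mm = 399.9 m.

399.9 m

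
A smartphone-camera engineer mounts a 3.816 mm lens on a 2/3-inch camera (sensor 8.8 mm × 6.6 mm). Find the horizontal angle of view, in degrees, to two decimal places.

Angle of view α = 2·arctan(w/2f) with w = 8.8 mm and f = 3.816 mm.
w/2f = 1.15304; arctan(1.15304) ≈ 49.0658°, so α ≈ 98.1316°.

98.13°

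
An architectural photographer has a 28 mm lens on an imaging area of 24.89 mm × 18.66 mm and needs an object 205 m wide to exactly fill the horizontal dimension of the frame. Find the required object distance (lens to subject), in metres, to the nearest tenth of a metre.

W: 205 m = 205000 mm.
Magnification m = w/W = dᵢ/dₒ; combined with 1/f = 1/dₒ + 1/dᵢ this gives dₒ = f·(1 + W/w).
dₒ = 28 mm × (1 + 205000/24.89) = 28 × 8237.2395 ≈ 230642.705 mm = 230.643 m.

230.6 m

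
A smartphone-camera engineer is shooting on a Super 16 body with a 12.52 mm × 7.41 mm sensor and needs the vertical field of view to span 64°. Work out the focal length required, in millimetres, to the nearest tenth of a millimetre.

5.9 mm

From α = 2·arctan(h/2f) we get f = h / (2·tan(α/2)).
With h = 7.41 mm and α/2 = 32°, tan(α/2) ≈ 0.62487, so f ≈ 7.41 / 1.24974 ≈ 5.9292 mm.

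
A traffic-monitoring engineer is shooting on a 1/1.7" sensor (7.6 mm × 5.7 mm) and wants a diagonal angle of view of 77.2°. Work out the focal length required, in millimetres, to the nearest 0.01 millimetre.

Sensor diagonal = √(7.6² + 5.7²) = √90.2500 ≈ 9.5000 mm.
From α = 2·arctan(d/2f) we get f = d / (2·tan(α/2)).
With d = 9.5000 mm and α/2 = 38.6°, tan(α/2) ≈ 0.79829, so f ≈ 9.5000 / 1.59658 ≈ 5.9502 mm.

5.95 mm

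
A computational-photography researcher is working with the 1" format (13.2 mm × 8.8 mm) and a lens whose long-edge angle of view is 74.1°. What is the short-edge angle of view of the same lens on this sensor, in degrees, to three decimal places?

53.431°

From the long-edge AOV: f = 13.2 / (2·tan(37.05°)) = 13.2 / 1.50985 ≈ 8.7426 mm.
Short-edge AOV = 2·arctan(8.8 / (2 × 8.7426)) = 2·arctan(0.50328) ≈ 53.4306°.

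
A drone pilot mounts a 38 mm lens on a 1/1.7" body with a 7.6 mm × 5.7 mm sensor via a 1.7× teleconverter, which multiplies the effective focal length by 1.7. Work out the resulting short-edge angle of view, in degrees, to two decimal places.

Effective focal length f = 38 × 1.7 = 64.6 mm.
α = 2·arctan(5.7 / (2 × 64.6)) = 2·arctan(0.04412) ≈ 5.0522°.

5.05°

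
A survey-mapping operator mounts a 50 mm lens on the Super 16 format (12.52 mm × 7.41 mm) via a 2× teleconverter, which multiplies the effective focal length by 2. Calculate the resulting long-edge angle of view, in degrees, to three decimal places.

Effective focal length f = 50 × 2 = 100 mm.
α = 2·arctan(12.52 / (2 × 100)) = 2·arctan(0.06260) ≈ 7.1641°.

7.164°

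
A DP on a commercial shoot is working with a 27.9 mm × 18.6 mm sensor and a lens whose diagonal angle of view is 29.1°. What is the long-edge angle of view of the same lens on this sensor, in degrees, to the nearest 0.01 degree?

24.37°

Sensor diagonal = √(27.9² + 18.6²) = √1124.3700 ≈ 33.5316 mm.
From the diagonal AOV: f = 33.5316 / (2·tan(14.55°)) = 33.5316 / 0.51910 ≈ 64.5960 mm.
Long-edge AOV = 2·arctan(27.9 / (2 × 64.5960)) = 2·arctan(0.21596) ≈ 24.3726°.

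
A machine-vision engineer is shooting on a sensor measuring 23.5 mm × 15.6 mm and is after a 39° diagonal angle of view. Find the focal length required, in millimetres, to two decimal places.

39.83 mm

Sensor diagonal = √(23.5² + 15.6²) = √795.6100 ≈ 28.2066 mm.
From α = 2·arctan(d/2f) we get f = d / (2·tan(α/2)).
With d = 28.2066 mm and α/2 = 19.5°, tan(α/2) ≈ 0.35412, so f ≈ 28.2066 / 0.70824 ≈ 39.8264 mm.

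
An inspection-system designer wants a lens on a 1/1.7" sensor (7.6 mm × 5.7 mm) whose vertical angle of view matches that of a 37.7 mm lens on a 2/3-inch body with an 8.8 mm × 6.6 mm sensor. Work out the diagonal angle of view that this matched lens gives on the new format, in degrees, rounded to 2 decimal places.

Equal vertical AOV ⇒ f₂ = f₁ · 5.7/6.6 = 37.7 × 0.86364 ≈ 32.5591 mm.
Sensor diagonal = √(7.6² + 5.7²) = √90.2500 ≈ 9.5000 mm.
Diagonal AOV on the new format = 2·arctan(9.5000 / (2 × 32.5591)) = 2·arctan(0.14589) ≈ 16.6005°.

16.60°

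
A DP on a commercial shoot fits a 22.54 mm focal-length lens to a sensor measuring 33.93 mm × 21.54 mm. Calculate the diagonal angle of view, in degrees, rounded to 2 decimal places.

83.44°

Sensor diagonal = √(33.93² + 21.54²) = √1615.2165 ≈ 40.1898 mm.
Angle of view α = 2·arctan(d/2f) with d = 40.1898 mm and f = 22.54 mm.
d/2f = 0.89152; arctan(0.89152) ≈ 41.7177°, so α ≈ 83.4353°.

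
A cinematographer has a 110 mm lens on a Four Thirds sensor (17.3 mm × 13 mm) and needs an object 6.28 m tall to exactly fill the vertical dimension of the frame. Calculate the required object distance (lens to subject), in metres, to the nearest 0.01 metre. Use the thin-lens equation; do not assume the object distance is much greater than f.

W: 6.28 m = 6280 mm.
Magnification m = h/W = dᵢ/dₒ; combined with 1/f = 1/dₒ + 1/dᵢ this gives dₒ = f·(1 + W/h).
dₒ = 110 mm × (1 + 6280/13) = 110 × 484.0769 ≈ 53248.462 mm = 53.2485 m.

53.25 m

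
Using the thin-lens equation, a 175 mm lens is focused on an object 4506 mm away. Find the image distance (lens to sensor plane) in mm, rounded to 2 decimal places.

1/dᵢ = 1/f − 1/dₒ = 1/175 − 1/4506 = 0.0054924 mm⁻¹.
dᵢ = 1/0.0054924 ≈ 182.0711 mm.

182.07 mm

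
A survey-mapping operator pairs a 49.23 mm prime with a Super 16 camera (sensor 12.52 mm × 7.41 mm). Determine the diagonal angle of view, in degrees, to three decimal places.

Sensor diagonal = √(12.52² + 7.41²) = √211.6585 ≈ 14.5485 mm.
Angle of view α = 2·arctan(d/2f) with d = 14.5485 mm and f = 49.23 mm.
d/2f = 0.14776; arctan(0.14776) ≈ 8.4052°, so α ≈ 16.8105°.

16.810°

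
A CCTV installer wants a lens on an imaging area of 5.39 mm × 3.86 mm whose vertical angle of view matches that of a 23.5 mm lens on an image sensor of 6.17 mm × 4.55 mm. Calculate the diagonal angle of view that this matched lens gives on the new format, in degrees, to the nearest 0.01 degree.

18.88°

Equal vertical AOV ⇒ f₂ = f₁ · 3.86/4.55 = 23.5 × 0.84835 ≈ 19.9363 mm.
Sensor diagonal = √(5.39² + 3.86²) = √43.9517 ≈ 6.6296 mm.
Diagonal AOV on the new format = 2·arctan(6.6296 / (2 × 19.9363)) = 2·arctan(0.16627) ≈ 18.8804°.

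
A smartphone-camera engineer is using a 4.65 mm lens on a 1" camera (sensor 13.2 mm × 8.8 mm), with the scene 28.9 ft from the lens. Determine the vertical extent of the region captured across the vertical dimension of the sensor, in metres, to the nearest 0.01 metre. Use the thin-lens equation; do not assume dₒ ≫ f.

16.66 m

dₒ: 28.9 ft × 304.8 mm/ft = 8808.72 mm.
Similar triangles through the lens centre give W/dₒ = h/dᵢ; with 1/f = 1/dₒ + 1/dᵢ this gives W = h·(dₒ − f)/f.
W = 8.8 mm × (8808.72 − 4.65) / 4.65 = 8.8 × 1893.3483 ≈ 16661.465 mm = 16.6615 m.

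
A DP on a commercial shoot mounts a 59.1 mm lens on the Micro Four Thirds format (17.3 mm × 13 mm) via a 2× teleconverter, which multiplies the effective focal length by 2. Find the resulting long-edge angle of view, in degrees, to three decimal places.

Effective focal length f = 59.1 × 2 = 118.2 mm.
α = 2·arctan(17.3 / (2 × 118.2)) = 2·arctan(0.07318) ≈ 8.3710°.

8.371°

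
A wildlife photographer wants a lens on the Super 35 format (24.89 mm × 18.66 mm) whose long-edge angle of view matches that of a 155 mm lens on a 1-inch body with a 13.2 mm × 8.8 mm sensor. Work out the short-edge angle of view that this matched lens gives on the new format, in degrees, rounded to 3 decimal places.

Equal long-edge AOV ⇒ f₂ = f₁ · 24.89/13.2 = 155 × 1.88561 ≈ 292.2689 mm.
Short-edge AOV on the new format = 2·arctan(18.66 / (2 × 292.2689)) = 2·arctan(0.03192) ≈ 3.6568°.

3.657°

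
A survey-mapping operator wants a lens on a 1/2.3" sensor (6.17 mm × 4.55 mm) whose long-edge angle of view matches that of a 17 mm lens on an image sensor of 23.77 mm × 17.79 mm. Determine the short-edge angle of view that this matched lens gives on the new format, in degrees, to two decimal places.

54.55°

Equal long-edge AOV ⇒ f₂ = f₁ · 6.17/23.77 = 17 × 0.25957 ≈ 4.4127 mm.
Short-edge AOV on the new format = 2·arctan(4.55 / (2 × 4.4127)) = 2·arctan(0.51556) ≈ 54.5474°.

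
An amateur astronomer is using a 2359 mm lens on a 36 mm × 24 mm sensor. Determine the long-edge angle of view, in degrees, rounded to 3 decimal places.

Angle of view α = 2·arctan(w/2f) with w = 36 mm and f = 2359 mm.
w/2f = 0.00763; arctan(0.00763) ≈ 0.4372°, so α ≈ 0.8744°.

0.874°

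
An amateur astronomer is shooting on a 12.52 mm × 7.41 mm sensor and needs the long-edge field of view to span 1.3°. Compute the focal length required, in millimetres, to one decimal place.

551.8 mm

From α = 2·arctan(w/2f) we get f = w / (2·tan(α/2)).
With w = 12.52 mm and α/2 = 0.65°, tan(α/2) ≈ 0.01135, so f ≈ 12.52 / 0.02269 ≈ 551.7788 mm.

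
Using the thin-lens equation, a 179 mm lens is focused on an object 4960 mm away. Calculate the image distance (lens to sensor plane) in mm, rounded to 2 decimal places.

185.70 mm

1/dᵢ = 1/f − 1/dₒ = 1/179 − 1/4960 = 0.0053850 mm⁻¹.
dᵢ = 1/0.0053850 ≈ 185.7017 mm.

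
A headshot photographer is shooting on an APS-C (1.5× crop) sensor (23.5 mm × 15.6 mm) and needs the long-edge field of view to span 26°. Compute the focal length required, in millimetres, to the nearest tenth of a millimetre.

50.9 mm

From α = 2·arctan(w/2f) we get f = w / (2·tan(α/2)).
With w = 23.5 mm and α/2 = 13°, tan(α/2) ≈ 0.23087, so f ≈ 23.5 / 0.46174 ≈ 50.8948 mm.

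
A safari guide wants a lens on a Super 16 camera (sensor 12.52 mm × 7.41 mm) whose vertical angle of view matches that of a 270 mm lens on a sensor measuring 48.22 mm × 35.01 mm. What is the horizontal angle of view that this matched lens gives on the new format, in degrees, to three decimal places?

12.503°

Equal vertical AOV ⇒ f₂ = f₁ · 7.41/35.01 = 270 × 0.21165 ≈ 57.1465 mm.
Horizontal AOV on the new format = 2·arctan(12.52 / (2 × 57.1465)) = 2·arctan(0.10954) ≈ 12.5028°.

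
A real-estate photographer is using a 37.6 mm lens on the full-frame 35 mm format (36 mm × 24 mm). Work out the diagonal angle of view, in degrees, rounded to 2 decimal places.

59.83°

Sensor diagonal = √(36² + 24²) = √1872.0000 ≈ 43.2666 mm.
Angle of view α = 2·arctan(d/2f) with d = 43.2666 mm and f = 37.6 mm.
d/2f = 0.57535; arctan(0.57535) ≈ 29.9141°, so α ≈ 59.8283°.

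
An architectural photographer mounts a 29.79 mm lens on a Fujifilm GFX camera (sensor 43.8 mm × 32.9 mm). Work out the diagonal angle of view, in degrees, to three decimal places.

85.193°

Sensor diagonal = √(43.8² + 32.9²) = √3000.8500 ≈ 54.7800 mm.
Angle of view α = 2·arctan(d/2f) with d = 54.7800 mm and f = 29.79 mm.
d/2f = 0.91944; arctan(0.91944) ≈ 42.5966°, so α ≈ 85.1931°.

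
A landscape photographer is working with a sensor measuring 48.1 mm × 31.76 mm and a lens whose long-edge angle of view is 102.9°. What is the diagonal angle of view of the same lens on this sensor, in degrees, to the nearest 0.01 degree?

112.75°

From the long-edge AOV: f = 48.1 / (2·tan(51.45°)) = 48.1 / 2.50985 ≈ 19.1645 mm.
Sensor diagonal = √(48.1² + 31.76²) = √3322.3076 ≈ 57.6395 mm.
Diagonal AOV = 2·arctan(57.6395 / (2 × 19.1645)) = 2·arctan(1.50381) ≈ 112.7538°.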